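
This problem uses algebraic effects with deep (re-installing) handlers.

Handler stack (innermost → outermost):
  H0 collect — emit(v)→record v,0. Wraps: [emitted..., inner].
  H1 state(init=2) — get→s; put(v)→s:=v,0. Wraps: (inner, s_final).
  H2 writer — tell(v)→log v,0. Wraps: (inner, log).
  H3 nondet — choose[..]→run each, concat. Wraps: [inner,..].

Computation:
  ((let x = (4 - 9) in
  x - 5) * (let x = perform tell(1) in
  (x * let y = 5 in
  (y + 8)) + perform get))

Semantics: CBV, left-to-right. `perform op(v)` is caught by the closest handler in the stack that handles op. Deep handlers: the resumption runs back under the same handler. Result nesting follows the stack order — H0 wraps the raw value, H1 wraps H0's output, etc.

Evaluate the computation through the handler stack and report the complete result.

Answer: [(([-20], 2), (1))]

Working:
tell(1) @ H2 ⇒ log+=1
get @ H1 ⇒ 2
H0 returns [-20]
H1 returns ([-20], 2)
H2 returns (([-20], 2), (1))
H3 returns [(([-20], 2), (1))]
= [(([-20], 2), (1))]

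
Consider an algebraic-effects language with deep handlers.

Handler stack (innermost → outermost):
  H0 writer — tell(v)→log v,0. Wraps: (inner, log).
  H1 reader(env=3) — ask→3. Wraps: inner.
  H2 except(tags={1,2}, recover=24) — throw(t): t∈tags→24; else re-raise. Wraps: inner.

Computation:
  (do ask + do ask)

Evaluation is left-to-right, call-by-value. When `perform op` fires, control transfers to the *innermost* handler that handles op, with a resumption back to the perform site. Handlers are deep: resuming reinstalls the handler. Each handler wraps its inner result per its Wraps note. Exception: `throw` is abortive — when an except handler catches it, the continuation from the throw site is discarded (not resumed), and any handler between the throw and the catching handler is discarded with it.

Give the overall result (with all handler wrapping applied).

Step-by-step:
ask @ H1 ⇒ 3
ask @ H1 ⇒ 3
H0 returns (6, ())
H1 returns (6, ())
H2 returns (6, ())
= (6, ())

Answer: (6, ())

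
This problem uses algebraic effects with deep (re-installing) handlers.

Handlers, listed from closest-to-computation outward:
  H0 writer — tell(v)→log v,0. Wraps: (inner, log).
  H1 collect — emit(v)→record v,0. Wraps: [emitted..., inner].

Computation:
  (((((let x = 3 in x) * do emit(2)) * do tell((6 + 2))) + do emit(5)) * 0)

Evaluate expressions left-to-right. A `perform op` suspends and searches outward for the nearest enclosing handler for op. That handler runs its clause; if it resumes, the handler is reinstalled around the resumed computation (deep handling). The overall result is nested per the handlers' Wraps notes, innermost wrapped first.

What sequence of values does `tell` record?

Answer: (8)

Step-by-step:
emit(2) @ H1 ⇒ out+=2
tell(8) @ H0 ⇒ log+=8
emit(5) @ H1 ⇒ out+=5
H0 returns (0, (8))
H1 returns [2, 5, (0, (8))]
= [2, 5, (0, (8))]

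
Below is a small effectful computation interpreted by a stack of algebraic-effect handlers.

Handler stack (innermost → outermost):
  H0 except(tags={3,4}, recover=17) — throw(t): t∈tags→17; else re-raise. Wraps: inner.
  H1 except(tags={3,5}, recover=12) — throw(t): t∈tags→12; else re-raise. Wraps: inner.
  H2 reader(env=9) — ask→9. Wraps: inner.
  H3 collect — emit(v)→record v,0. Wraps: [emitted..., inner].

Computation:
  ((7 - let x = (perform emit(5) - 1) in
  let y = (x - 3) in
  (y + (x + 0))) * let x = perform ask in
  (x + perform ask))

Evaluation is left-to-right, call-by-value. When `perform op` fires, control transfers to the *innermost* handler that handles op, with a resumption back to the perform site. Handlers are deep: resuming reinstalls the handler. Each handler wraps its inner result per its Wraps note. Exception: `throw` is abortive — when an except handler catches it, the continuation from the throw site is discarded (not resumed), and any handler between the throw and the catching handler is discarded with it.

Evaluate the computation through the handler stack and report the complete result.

Answer: [5, 216]

Step-by-step:
emit(5) @ H3 ⇒ out+=5
ask @ H2 ⇒ 9
ask @ H2 ⇒ 9
H0 returns 216
H1 returns 216
H2 returns 216
H3 returns [5, 216]
= [5, 216]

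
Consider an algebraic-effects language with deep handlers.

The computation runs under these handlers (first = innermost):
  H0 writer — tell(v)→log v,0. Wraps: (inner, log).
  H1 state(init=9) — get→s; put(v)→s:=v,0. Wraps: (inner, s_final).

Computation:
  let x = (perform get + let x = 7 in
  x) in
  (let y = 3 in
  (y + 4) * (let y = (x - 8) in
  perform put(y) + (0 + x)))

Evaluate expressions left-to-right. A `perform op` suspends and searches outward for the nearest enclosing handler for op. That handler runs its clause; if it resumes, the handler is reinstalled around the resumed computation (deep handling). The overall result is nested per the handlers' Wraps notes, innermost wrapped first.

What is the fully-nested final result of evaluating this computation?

Answer: ((112, ()), 8)

Step-by-step:
get @ H1 ⇒ 9
put(8) @ H1 ⇒ s:=8
H0 returns (112, ())
H1 returns ((112, ()), 8)
= ((112, ()), 8)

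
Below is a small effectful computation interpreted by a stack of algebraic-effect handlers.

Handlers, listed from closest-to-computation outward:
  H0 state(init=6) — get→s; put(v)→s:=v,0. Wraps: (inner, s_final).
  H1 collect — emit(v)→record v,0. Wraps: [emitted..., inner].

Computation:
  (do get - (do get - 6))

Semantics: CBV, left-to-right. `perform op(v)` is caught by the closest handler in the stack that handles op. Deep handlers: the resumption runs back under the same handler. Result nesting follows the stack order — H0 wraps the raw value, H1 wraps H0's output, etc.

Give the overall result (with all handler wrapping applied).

Answer: [(6, 6)]

Step-by-step:
get @ H0 ⇒ 6
get @ H0 ⇒ 6
H0 returns (6, 6)
H1 returns [(6, 6)]
= [(6, 6)]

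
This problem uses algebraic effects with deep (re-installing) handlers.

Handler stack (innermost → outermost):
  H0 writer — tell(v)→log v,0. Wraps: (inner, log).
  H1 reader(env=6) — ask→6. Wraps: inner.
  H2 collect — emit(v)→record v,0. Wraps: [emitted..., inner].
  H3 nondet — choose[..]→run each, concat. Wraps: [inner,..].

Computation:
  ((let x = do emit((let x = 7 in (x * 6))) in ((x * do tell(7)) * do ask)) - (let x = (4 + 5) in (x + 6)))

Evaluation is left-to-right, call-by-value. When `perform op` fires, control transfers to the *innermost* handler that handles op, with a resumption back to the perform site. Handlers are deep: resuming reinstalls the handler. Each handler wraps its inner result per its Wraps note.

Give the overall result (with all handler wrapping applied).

Working:
emit(42) @ H2 ⇒ out+=42
tell(7) @ H0 ⇒ log+=7
ask @ H1 ⇒ 6
H0 returns (-15, (7))
H1 returns (-15, (7))
H2 returns [42, (-15, (7))]
H3 returns [[42, (-15, (7))]]
= [[42, (-15, (7))]]

Answer: [[42, (-15, (7))]]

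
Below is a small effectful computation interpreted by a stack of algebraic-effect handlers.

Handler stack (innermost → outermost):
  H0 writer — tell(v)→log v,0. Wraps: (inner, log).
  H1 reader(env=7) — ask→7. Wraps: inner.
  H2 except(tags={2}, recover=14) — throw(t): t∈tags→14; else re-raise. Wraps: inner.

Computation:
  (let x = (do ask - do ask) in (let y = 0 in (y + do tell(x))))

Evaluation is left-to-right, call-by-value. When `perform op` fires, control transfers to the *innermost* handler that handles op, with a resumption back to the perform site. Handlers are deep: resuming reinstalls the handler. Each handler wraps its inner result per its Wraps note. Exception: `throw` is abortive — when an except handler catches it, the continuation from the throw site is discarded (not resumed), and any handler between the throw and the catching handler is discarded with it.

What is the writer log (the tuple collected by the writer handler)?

Answer: (0)

Evaluation trace:
ask @ H1 ⇒ 7
ask @ H1 ⇒ 7
tell(0) @ H0 ⇒ log+=0
H0 returns (0, (0))
H1 returns (0, (0))
H2 returns (0, (0))
= (0, (0))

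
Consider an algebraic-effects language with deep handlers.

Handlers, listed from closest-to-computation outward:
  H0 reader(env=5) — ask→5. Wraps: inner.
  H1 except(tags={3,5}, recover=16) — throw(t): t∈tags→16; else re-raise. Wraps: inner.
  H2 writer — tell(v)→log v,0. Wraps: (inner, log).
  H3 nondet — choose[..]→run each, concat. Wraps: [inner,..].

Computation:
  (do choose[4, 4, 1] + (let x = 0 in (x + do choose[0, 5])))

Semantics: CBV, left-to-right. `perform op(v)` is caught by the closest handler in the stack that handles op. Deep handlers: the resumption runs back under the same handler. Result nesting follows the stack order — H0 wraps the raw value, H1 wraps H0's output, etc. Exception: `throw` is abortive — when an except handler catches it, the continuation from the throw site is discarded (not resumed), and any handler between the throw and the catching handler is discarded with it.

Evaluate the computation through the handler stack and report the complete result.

Step-by-step:
choose[4, 4, 1] @ H3
  branch[0] choose=4:
    choose[0, 5] @ H3
      branch[0] choose=0:
        H0 returns 4
        H1 returns 4
        H2 returns (4, ())
        H3 returns [(4, ())]
      branch[1] choose=5:
        H0 returns 9
        H1 returns 9
        H2 returns (9, ())
        H3 returns [(9, ())]
  branch[1] choose=4:
    choose[0, 5] @ H3
      branch[0] choose=0:
        H0 returns 4
        H1 returns 4
        H2 returns (4, ())
        H3 returns [(4, ())]
      branch[1] choose=5:
        H0 returns 9
        H1 returns 9
        H2 returns (9, ())
        H3 returns [(9, ())]
  branch[2] choose=1:
    choose[0, 5] @ H3
      branch[0] choose=0:
        H0 returns 1
        H1 returns 1
        H2 returns (1, ())
        H3 returns [(1, ())]
      branch[1] choose=5:
        H0 returns 6
        H1 returns 6
        H2 returns (6, ())
        H3 returns [(6, ())]
= [(4, ()), (9, ()), (4, ()), (9, ()), (1, ()), (6, ())]

Answer: [(4, ()), (9, ()), (4, ()), (9, ()), (1, ()), (6, ())]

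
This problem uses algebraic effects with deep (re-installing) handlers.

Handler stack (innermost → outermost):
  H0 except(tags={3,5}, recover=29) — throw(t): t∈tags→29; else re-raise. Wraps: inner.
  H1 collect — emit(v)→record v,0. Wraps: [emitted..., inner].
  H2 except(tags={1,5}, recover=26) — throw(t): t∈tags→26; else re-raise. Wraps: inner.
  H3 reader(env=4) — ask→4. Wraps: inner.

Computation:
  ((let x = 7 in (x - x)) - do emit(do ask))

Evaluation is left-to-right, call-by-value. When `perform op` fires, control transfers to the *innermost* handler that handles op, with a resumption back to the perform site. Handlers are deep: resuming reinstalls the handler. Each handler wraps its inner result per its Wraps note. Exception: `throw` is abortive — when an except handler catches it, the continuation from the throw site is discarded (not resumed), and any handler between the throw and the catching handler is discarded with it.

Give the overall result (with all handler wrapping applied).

Working:
ask @ H3 ⇒ 4
emit(4) @ H1 ⇒ out+=4
H0 returns 0
H1 returns [4, 0]
H2 returns [4, 0]
H3 returns [4, 0]
= [4, 0]

Answer: [4, 0]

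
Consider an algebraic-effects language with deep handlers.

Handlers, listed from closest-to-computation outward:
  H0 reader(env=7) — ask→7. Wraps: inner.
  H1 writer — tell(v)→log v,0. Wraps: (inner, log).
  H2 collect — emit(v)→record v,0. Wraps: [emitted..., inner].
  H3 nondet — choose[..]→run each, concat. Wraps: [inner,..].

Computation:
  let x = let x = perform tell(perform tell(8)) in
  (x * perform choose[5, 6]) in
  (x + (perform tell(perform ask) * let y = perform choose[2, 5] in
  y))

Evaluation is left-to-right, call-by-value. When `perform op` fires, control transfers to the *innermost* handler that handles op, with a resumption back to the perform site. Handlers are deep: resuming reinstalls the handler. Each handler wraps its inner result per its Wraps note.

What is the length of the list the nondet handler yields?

Answer: 4

Step-by-step:
tell(8) @ H1 ⇒ log+=8
tell(0) @ H1 ⇒ log+=0
choose[5, 6] @ H3
  branch[0] choose=5:
    ask @ H0 ⇒ 7
    tell(7) @ H1 ⇒ log+=7
    choose[2, 5] @ H3
      branch[0] choose=2:
        H0 returns 0
        H1 returns (0, (8, 0, 7))
        H2 returns [(0, (8, 0, 7))]
        H3 returns [[(0, (8, 0, 7))]]
      branch[1] choose=5:
        H0 returns 0
        H1 returns (0, (8, 0, 7))
        H2 returns [(0, (8, 0, 7))]
        H3 returns [[(0, (8, 0, 7))]]
  branch[1] choose=6:
    ask @ H0 ⇒ 7
    tell(7) @ H1 ⇒ log+=7
    choose[2, 5] @ H3
      branch[0] choose=2:
        H0 returns 0
        H1 returns (0, (8, 0, 7))
        H2 returns [(0, (8, 0, 7))]
        H3 returns [[(0, (8, 0, 7))]]
      branch[1] choose=5:
        H0 returns 0
        H1 returns (0, (8, 0, 7))
        H2 returns [(0, (8, 0, 7))]
        H3 returns [[(0, (8, 0, 7))]]
= [[(0, (8, 0, 7))], [(0, (8, 0, 7))], [(0, (8, 0, 7))], [(0, (8, 0, 7))]]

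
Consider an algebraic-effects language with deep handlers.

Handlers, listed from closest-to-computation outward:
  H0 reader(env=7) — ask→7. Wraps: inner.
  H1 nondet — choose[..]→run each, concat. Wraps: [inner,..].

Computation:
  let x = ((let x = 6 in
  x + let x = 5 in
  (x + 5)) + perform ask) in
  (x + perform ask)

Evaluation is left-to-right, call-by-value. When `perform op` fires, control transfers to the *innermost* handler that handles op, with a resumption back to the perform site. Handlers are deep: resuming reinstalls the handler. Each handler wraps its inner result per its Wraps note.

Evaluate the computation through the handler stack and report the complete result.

Answer: [30]

Step-by-step:
ask @ H0 ⇒ 7
ask @ H0 ⇒ 7
H0 returns 30
H1 returns [30]
= [30]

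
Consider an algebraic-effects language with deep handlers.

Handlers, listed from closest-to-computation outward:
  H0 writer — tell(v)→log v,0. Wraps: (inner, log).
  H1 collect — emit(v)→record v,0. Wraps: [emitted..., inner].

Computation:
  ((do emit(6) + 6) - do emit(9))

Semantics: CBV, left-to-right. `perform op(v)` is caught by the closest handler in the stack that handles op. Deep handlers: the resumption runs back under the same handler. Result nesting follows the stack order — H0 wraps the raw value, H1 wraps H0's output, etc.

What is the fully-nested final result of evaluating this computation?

Answer: [6, 9, (6, ())]

Step-by-step:
emit(6) @ H1 ⇒ out+=6
emit(9) @ H1 ⇒ out+=9
H0 returns (6, ())
H1 returns [6, 9, (6, ())]
= [6, 9, (6, ())]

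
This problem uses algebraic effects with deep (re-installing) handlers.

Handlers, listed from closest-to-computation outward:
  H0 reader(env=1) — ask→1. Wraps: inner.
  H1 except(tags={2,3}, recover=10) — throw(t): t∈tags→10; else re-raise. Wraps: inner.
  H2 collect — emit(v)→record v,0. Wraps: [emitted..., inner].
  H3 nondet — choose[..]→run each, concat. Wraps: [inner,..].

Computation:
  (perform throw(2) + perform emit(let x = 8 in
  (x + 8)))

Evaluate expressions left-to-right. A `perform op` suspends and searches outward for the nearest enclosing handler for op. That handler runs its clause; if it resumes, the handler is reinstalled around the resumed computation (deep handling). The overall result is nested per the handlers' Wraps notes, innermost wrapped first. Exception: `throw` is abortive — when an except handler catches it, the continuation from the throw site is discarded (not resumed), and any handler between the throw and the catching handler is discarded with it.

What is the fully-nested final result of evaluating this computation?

Answer: [[10]]

Step-by-step:
throw(2) @ H1 caught ⇒ 10
H2 returns [10]
H3 returns [[10]]
= [[10]]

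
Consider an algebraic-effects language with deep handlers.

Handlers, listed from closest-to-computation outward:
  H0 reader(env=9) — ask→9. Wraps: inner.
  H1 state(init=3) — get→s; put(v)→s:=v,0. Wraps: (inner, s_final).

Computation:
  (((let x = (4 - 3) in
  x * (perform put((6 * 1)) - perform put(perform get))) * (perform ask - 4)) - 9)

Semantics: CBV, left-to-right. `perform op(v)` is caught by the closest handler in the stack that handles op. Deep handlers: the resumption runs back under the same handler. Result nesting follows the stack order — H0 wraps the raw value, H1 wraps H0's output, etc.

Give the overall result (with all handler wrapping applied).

Working:
put(6) @ H1 ⇒ s:=6
get @ H1 ⇒ 6
put(6) @ H1 ⇒ s:=6
ask @ H0 ⇒ 9
H0 returns -9
H1 returns (-9, 6)
= (-9, 6)

Answer: (-9, 6)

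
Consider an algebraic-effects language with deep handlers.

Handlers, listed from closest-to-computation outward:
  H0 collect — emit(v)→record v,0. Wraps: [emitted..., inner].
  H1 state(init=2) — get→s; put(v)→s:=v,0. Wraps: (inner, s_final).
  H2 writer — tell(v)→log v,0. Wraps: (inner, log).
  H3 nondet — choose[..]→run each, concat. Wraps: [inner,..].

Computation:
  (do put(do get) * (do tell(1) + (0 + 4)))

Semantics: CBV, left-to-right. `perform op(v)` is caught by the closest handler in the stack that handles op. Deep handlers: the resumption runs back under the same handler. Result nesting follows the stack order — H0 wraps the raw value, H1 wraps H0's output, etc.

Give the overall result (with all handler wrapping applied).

Working:
get @ H1 ⇒ 2
put(2) @ H1 ⇒ s:=2
tell(1) @ H2 ⇒ log+=1
H0 returns [0]
H1 returns ([0], 2)
H2 returns (([0], 2), (1))
H3 returns [(([0], 2), (1))]
= [(([0], 2), (1))]

Answer: [(([0], 2), (1))]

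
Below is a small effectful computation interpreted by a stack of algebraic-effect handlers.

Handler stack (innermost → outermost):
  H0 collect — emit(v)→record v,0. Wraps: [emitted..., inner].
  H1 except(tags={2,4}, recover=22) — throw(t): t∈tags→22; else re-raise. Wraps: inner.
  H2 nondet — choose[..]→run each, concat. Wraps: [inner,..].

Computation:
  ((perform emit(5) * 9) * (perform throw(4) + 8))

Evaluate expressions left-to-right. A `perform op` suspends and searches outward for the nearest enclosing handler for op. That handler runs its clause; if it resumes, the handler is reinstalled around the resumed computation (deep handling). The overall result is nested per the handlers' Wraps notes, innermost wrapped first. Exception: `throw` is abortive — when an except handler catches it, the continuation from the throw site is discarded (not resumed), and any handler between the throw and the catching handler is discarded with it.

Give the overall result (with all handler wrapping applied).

Working:
emit(5) @ H0 ⇒ out+=5
throw(4) @ H1 caught ⇒ 22
H2 returns [22]
= [22]

Answer: [22]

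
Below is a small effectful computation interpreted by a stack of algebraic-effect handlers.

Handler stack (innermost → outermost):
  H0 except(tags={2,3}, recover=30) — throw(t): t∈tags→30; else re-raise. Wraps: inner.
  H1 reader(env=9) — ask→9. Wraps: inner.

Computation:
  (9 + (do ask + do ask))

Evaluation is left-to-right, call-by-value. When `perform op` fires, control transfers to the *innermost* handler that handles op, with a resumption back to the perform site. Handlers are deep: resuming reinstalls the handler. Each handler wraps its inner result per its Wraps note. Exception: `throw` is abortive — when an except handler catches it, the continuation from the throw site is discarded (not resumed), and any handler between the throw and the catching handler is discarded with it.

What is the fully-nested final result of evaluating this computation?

Answer: 27

Working:
ask @ H1 ⇒ 9
ask @ H1 ⇒ 9
H0 returns 27
H1 returns 27
= 27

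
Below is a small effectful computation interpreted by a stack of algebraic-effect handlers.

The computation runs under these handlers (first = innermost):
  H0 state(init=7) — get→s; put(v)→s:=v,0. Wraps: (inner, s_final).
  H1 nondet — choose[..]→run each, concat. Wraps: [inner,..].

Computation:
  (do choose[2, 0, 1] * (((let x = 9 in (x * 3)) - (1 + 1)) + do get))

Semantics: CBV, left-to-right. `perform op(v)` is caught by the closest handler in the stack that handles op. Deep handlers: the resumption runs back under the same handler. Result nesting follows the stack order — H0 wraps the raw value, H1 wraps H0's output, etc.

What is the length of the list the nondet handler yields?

Step-by-step:
choose[2, 0, 1] @ H1
  branch[0] choose=2:
    get @ H0 ⇒ 7
    H0 returns (64, 7)
    H1 returns [(64, 7)]
  branch[1] choose=0:
    get @ H0 ⇒ 7
    H0 returns (0, 7)
    H1 returns [(0, 7)]
  branch[2] choose=1:
    get @ H0 ⇒ 7
    H0 returns (32, 7)
    H1 returns [(32, 7)]
= [(64, 7), (0, 7), (32, 7)]

Answer: 3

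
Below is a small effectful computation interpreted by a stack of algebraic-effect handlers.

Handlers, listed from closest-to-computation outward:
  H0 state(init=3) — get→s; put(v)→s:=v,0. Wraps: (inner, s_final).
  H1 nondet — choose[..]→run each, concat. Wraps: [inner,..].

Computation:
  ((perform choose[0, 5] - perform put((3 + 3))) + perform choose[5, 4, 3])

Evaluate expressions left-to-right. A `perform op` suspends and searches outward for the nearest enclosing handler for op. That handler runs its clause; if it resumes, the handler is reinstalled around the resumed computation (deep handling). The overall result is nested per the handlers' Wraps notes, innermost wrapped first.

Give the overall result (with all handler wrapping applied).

Working:
choose[0, 5] @ H1
  branch[0] choose=0:
    put(6) @ H0 ⇒ s:=6
    choose[5, 4, 3] @ H1
      branch[0] choose=5:
        H0 returns (5, 6)
        H1 returns [(5, 6)]
      branch[1] choose=4:
        H0 returns (4, 6)
        H1 returns [(4, 6)]
      branch[2] choose=3:
        H0 returns (3, 6)
        H1 returns [(3, 6)]
  branch[1] choose=5:
    put(6) @ H0 ⇒ s:=6
    choose[5, 4, 3] @ H1
      branch[0] choose=5:
        H0 returns (10, 6)
        H1 returns [(10, 6)]
      branch[1] choose=4:
        H0 returns (9, 6)
        H1 returns [(9, 6)]
      branch[2] choose=3:
        H0 returns (8, 6)
        H1 returns [(8, 6)]
= [(5, 6), (4, 6), (3, 6), (10, 6), (9, 6), (8, 6)]

Answer: [(5, 6), (4, 6), (3, 6), (10, 6), (9, 6), (8, 6)]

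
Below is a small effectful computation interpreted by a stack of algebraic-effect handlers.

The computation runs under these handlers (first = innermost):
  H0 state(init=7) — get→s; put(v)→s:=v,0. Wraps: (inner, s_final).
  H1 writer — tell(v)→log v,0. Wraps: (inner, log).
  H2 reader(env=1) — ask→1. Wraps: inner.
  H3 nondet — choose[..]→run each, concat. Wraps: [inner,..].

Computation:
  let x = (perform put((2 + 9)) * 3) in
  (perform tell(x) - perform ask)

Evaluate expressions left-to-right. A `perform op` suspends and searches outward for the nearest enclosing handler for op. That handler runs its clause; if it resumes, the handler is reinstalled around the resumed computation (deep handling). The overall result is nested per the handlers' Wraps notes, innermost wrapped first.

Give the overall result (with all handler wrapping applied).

Evaluation trace:
put(11) @ H0 ⇒ s:=11
tell(0) @ H1 ⇒ log+=0
ask @ H2 ⇒ 1
H0 returns (-1, 11)
H1 returns ((-1, 11), (0))
H2 returns ((-1, 11), (0))
H3 returns [((-1, 11), (0))]
= [((-1, 11), (0))]

Answer: [((-1, 11), (0))]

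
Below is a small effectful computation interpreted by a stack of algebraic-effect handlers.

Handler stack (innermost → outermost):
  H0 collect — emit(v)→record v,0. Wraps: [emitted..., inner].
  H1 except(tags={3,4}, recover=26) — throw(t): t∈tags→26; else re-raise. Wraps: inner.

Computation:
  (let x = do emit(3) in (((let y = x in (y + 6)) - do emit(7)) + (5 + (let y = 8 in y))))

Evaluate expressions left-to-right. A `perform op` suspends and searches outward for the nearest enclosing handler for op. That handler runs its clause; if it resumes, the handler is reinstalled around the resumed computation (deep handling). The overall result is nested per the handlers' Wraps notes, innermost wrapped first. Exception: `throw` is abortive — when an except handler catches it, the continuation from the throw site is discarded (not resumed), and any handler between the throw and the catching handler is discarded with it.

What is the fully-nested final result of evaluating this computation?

Answer: [3, 7, 19]

Step-by-step:
emit(3) @ H0 ⇒ out+=3
emit(7) @ H0 ⇒ out+=7
H0 returns [3, 7, 19]
H1 returns [3, 7, 19]
= [3, 7, 19]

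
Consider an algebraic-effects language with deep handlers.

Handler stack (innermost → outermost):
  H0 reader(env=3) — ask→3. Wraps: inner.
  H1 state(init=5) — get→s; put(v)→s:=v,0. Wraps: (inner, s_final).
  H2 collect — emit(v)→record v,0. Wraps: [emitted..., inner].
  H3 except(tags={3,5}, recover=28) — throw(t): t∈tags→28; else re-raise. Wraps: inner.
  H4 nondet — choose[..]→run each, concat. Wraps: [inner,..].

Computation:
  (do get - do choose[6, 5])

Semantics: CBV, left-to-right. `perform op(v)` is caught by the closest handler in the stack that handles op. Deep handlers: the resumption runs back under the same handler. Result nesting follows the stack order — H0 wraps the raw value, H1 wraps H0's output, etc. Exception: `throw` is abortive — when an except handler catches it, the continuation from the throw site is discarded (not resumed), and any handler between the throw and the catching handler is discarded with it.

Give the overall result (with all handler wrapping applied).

Evaluation trace:
get @ H1 ⇒ 5
choose[6, 5] @ H4
  branch[0] choose=6:
    H0 returns -1
    H1 returns (-1, 5)
    H2 returns [(-1, 5)]
    H3 returns [(-1, 5)]
    H4 returns [[(-1, 5)]]
  branch[1] choose=5:
    H0 returns 0
    H1 returns (0, 5)
    H2 returns [(0, 5)]
    H3 returns [(0, 5)]
    H4 returns [[(0, 5)]]
= [[(-1, 5)], [(0, 5)]]

Answer: [[(-1, 5)], [(0, 5)]]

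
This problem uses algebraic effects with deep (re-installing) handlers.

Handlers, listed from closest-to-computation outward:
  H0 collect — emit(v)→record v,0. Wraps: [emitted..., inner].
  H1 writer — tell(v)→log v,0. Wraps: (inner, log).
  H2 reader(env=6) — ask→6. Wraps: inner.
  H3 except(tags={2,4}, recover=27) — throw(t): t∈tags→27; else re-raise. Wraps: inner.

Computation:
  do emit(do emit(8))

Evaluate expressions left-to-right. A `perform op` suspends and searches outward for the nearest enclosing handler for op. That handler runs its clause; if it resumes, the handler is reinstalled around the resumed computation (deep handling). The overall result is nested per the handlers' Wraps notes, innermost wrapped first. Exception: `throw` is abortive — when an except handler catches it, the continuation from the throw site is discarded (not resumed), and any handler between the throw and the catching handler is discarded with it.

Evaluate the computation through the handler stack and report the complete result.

Step-by-step:
emit(8) @ H0 ⇒ out+=8
emit(0) @ H0 ⇒ out+=0
H0 returns [8, 0, 0]
H1 returns ([8, 0, 0], ())
H2 returns ([8, 0, 0], ())
H3 returns ([8, 0, 0], ())
= ([8, 0, 0], ())

Answer: ([8, 0, 0], ())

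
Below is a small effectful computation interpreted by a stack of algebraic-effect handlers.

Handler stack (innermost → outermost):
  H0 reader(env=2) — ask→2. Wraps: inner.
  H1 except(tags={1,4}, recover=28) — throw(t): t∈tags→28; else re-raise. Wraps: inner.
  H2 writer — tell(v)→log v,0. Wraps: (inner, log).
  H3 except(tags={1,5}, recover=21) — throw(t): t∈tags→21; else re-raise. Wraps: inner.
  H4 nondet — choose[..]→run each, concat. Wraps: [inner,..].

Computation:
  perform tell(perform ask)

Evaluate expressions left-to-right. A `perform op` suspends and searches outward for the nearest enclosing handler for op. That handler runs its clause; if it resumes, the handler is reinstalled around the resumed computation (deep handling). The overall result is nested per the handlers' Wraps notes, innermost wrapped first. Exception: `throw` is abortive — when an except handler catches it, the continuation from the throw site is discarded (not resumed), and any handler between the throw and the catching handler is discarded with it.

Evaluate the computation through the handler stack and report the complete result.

Answer: [(0, (2))]

Step-by-step:
ask @ H0 ⇒ 2
tell(2) @ H2 ⇒ log+=2
H0 returns 0
H1 returns 0
H2 returns (0, (2))
H3 returns (0, (2))
H4 returns [(0, (2))]
= [(0, (2))]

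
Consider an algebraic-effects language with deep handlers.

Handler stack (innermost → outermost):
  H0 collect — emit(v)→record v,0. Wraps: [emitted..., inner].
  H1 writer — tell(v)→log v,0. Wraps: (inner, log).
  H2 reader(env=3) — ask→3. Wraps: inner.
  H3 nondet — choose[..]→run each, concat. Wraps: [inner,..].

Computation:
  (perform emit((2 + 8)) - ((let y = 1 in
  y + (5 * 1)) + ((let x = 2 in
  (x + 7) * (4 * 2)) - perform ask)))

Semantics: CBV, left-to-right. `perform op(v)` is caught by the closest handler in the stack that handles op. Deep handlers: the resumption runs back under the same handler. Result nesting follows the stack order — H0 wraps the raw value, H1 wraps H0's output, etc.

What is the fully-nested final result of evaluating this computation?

Answer: [([10, -75], ())]

Step-by-step:
emit(10) @ H0 ⇒ out+=10
ask @ H2 ⇒ 3
H0 returns [10, -75]
H1 returns ([10, -75], ())
H2 returns ([10, -75], ())
H3 returns [([10, -75], ())]
= [([10, -75], ())]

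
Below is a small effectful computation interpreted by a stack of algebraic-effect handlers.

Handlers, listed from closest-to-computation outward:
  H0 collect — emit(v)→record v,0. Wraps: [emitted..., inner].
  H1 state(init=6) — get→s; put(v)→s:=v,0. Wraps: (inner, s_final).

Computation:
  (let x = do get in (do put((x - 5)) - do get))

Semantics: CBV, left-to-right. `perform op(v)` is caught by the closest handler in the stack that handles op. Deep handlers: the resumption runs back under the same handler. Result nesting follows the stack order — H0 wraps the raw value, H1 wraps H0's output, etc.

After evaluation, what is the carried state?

Evaluation trace:
get @ H1 ⇒ 6
put(1) @ H1 ⇒ s:=1
get @ H1 ⇒ 1
H0 returns [-1]
H1 returns ([-1], 1)
= ([-1], 1)

Answer: 1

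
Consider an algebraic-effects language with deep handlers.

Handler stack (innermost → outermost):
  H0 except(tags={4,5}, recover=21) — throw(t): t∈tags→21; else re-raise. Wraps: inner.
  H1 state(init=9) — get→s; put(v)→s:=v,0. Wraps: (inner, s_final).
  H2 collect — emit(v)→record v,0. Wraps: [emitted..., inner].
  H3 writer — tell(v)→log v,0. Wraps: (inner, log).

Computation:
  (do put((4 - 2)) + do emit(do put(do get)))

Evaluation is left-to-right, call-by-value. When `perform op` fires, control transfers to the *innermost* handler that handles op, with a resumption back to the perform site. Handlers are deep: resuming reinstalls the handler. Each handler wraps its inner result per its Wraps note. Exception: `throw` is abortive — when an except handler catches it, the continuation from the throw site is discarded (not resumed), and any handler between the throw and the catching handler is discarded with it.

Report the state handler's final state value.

Answer: 2

Step-by-step:
put(2) @ H1 ⇒ s:=2
get @ H1 ⇒ 2
put(2) @ H1 ⇒ s:=2
emit(0) @ H2 ⇒ out+=0
H0 returns 0
H1 returns (0, 2)
H2 returns [0, (0, 2)]
H3 returns ([0, (0, 2)], ())
= ([0, (0, 2)], ())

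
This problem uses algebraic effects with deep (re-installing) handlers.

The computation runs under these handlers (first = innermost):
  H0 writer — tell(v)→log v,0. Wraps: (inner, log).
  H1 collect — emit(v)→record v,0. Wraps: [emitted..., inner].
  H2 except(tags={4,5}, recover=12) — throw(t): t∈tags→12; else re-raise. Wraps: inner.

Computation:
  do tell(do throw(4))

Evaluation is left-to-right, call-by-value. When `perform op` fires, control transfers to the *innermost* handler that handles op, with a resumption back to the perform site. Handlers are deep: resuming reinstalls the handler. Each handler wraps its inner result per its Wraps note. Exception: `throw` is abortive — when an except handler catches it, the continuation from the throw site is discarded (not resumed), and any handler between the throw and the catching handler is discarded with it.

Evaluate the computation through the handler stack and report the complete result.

Step-by-step:
throw(4) @ H2 caught ⇒ 12
= 12

Answer: 12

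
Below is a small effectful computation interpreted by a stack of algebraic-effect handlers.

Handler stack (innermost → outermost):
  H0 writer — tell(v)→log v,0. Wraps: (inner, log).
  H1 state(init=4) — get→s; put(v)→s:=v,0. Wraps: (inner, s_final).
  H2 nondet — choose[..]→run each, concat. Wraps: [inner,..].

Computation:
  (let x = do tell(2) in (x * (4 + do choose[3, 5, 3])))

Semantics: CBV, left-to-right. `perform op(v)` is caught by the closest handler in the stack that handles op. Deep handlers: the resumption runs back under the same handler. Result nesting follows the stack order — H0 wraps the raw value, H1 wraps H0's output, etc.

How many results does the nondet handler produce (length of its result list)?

Evaluation trace:
tell(2) @ H0 ⇒ log+=2
choose[3, 5, 3] @ H2
  branch[0] choose=3:
    H0 returns (0, (2))
    H1 returns ((0, (2)), 4)
    H2 returns [((0, (2)), 4)]
  branch[1] choose=5:
    H0 returns (0, (2))
    H1 returns ((0, (2)), 4)
    H2 returns [((0, (2)), 4)]
  branch[2] choose=3:
    H0 returns (0, (2))
    H1 returns ((0, (2)), 4)
    H2 returns [((0, (2)), 4)]
= [((0, (2)), 4), ((0, (2)), 4), ((0, (2)), 4)]

Answer: 3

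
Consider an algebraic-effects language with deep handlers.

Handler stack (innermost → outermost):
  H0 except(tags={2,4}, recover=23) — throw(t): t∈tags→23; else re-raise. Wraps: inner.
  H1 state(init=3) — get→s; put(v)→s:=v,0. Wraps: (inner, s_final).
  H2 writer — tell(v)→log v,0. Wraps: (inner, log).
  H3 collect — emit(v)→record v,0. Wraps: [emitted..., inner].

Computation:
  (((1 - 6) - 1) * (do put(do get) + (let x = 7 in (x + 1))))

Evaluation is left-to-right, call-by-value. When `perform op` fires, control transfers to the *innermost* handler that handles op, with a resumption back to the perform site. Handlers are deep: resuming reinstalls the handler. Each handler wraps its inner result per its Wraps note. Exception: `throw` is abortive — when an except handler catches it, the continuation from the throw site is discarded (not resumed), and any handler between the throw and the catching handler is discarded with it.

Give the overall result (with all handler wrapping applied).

Answer: [((-48, 3), ())]

Step-by-step:
get @ H1 ⇒ 3
put(3) @ H1 ⇒ s:=3
H0 returns -48
H1 returns (-48, 3)
H2 returns ((-48, 3), ())
H3 returns [((-48, 3), ())]
= [((-48, 3), ())]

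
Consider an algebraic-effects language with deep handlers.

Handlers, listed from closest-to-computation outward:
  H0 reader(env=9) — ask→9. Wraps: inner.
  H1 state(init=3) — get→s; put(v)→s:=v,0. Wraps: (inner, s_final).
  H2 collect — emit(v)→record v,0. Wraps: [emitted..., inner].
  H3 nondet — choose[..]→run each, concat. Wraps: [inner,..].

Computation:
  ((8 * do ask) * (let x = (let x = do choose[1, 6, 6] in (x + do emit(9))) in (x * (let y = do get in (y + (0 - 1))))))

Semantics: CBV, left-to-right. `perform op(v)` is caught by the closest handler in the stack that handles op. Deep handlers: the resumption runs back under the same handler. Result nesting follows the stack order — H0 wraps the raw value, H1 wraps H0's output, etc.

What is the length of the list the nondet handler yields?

Answer: 3

Step-by-step:
ask @ H0 ⇒ 9
choose[1, 6, 6] @ H3
  branch[0] choose=1:
    emit(9) @ H2 ⇒ out+=9
    get @ H1 ⇒ 3
    H0 returns 144
    H1 returns (144, 3)
    H2 returns [9, (144, 3)]
    H3 returns [[9, (144, 3)]]
  branch[1] choose=6:
    emit(9) @ H2 ⇒ out+=9
    get @ H1 ⇒ 3
    H0 returns 864
    H1 returns (864, 3)
    H2 returns [9, (864, 3)]
    H3 returns [[9, (864, 3)]]
  branch[2] choose=6:
    emit(9) @ H2 ⇒ out+=9
    get @ H1 ⇒ 3
    H0 returns 864
    H1 returns (864, 3)
    H2 returns [9, (864, 3)]
    H3 returns [[9, (864, 3)]]
= [[9, (144, 3)], [9, (864, 3)], [9, (864, 3)]]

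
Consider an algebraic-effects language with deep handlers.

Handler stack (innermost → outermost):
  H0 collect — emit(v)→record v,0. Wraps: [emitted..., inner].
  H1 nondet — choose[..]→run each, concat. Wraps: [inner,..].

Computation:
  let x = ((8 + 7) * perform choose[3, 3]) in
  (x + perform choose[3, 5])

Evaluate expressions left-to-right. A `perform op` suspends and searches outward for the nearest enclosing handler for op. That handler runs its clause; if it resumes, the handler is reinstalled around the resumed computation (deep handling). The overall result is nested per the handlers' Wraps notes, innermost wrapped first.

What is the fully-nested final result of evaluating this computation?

Answer: [[48], [50], [48], [50]]

Working:
choose[3, 3] @ H1
  branch[0] choose=3:
    choose[3, 5] @ H1
      branch[0] choose=3:
        H0 returns [48]
        H1 returns [[48]]
      branch[1] choose=5:
        H0 returns [50]
        H1 returns [[50]]
  branch[1] choose=3:
    choose[3, 5] @ H1
      branch[0] choose=3:
        H0 returns [48]
        H1 returns [[48]]
      branch[1] choose=5:
        H0 returns [50]
        H1 returns [[50]]
= [[48], [50], [48], [50]]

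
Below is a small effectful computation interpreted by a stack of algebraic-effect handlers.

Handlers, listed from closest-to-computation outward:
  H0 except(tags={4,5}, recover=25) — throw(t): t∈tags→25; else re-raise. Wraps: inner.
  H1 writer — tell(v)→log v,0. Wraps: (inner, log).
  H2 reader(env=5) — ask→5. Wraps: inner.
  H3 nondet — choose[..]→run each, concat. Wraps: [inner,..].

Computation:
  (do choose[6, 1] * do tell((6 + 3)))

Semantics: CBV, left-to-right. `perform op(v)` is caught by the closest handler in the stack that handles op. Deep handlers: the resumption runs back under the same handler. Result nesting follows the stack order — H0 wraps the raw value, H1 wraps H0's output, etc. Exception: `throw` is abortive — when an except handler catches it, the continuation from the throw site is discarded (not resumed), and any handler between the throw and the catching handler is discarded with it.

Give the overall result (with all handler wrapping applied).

Step-by-step:
choose[6, 1] @ H3
  branch[0] choose=6:
    tell(9) @ H1 ⇒ log+=9
    H0 returns 0
    H1 returns (0, (9))
    H2 returns (0, (9))
    H3 returns [(0, (9))]
  branch[1] choose=1:
    tell(9) @ H1 ⇒ log+=9
    H0 returns 0
    H1 returns (0, (9))
    H2 returns (0, (9))
    H3 returns [(0, (9))]
= [(0, (9)), (0, (9))]

Answer: [(0, (9)), (0, (9))]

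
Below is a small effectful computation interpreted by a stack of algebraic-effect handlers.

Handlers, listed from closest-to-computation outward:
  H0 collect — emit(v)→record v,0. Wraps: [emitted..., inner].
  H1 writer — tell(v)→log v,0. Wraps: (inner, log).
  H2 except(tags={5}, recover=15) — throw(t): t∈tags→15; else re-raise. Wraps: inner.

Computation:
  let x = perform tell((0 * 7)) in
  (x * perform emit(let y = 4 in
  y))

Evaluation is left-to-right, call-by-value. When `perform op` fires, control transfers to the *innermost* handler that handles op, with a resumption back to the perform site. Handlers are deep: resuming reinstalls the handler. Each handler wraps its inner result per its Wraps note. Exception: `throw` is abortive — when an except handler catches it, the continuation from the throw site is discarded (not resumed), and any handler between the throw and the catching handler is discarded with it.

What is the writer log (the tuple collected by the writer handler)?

Step-by-step:
tell(0) @ H1 ⇒ log+=0
emit(4) @ H0 ⇒ out+=4
H0 returns [4, 0]
H1 returns ([4, 0], (0))
H2 returns ([4, 0], (0))
= ([4, 0], (0))

Answer: (0)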